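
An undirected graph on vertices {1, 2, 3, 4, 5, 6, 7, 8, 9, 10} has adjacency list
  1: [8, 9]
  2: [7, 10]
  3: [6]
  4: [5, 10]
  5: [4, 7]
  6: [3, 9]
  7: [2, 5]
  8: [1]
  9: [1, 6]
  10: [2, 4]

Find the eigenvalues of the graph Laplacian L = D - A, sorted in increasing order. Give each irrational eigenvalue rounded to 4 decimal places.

With the vertex order [1, 2, 3, 4, 5, 6, 7, 8, 9, 10], the degrees are [2, 2, 1, 2, 2, 2, 2, 1, 2, 2], giving D = diag(2, 2, 1, 2, 2, 2, 2, 1, 2, 2) and L = D - A. Diagonalising L (or applying a numerical eigensolver to the 10x10 matrix) gives the spectrum above. The 2 zero eigenvalues correspond to the 2 connected components. There are 2 zeros in the spectrum, matching the 2 components.

[0, 0, 0.3820, 1.3820, 1.3820, 1.3820, 2.6180, 3.6180, 3.6180, 3.6180]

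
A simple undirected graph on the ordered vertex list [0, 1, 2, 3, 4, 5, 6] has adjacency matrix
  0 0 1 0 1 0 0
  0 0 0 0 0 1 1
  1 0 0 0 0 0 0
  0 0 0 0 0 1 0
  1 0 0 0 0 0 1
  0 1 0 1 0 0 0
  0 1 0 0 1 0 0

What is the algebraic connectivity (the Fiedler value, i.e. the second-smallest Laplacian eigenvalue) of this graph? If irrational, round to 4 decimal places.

0.1981

Reading degrees in the order [0, 1, 2, 3, 4, 5, 6] gives [2, 2, 1, 1, 2, 2, 2]; set D = diag(2, 2, 1, 1, 2, 2, 2) and form L = D - A. The sorted Laplacian eigenvalues are [0, 0.1981, 0.7530, 1.5550, 2.4450, 3.2470, 3.8019]; the algebraic connectivity is the second entry, 0.1981. By the matrix-tree theorem the graph has (1/7) * product of the nonzero eigenvalues = 1 spanning tree. There is one zero in the spectrum, matching the 1 component.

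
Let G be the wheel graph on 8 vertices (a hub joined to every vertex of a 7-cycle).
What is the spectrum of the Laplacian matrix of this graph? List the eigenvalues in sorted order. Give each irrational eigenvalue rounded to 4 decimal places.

[0, 1.7530, 1.7530, 3.4450, 3.4450, 4.8019, 4.8019, 8]

The graph has 8 vertices and degree multiset [7, 3, 3, 3, 3, 3, 3, 3]; D is the diagonal matrix of degrees and L = D - A. Since every row of L sums to 0, the all-ones vector is in the kernel and 0 is an eigenvalue. The single zero eigenvalue shows the graph is connected. The eigenvalues sum to 28, which equals trace(L) = 2|E|. There is one zero in the spectrum, matching the 1 component.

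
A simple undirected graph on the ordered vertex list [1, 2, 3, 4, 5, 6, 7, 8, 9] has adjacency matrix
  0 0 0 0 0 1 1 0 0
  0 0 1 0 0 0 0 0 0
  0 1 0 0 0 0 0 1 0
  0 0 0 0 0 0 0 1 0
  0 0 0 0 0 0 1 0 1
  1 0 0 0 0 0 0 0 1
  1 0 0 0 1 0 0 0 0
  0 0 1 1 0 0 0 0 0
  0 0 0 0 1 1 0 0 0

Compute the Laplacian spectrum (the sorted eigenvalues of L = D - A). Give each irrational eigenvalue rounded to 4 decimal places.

With the vertex order [1, 2, 3, 4, 5, 6, 7, 8, 9], the degrees are [2, 1, 2, 1, 2, 2, 2, 2, 2], giving D = diag(2, 1, 2, 1, 2, 2, 2, 2, 2) and L = D - A. Diagonalising L (or applying a numerical eigensolver to the 9x9 matrix) gives the spectrum above. The 2 zero eigenvalues correspond to the 2 connected components.

[0, 0, 0.5858, 1.3820, 1.3820, 2, 3.4142, 3.6180, 3.6180]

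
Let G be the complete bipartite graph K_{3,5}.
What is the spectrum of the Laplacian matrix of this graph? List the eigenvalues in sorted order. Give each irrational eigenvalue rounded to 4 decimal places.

[0, 3, 3, 3, 3, 5, 5, 8]

The graph has 8 vertices and degree multiset [5, 5, 5, 3, 3, 3, 3, 3]; D is the diagonal matrix of degrees and L = D - A. Since every row of L sums to 0, the all-ones vector is in the kernel and 0 is an eigenvalue.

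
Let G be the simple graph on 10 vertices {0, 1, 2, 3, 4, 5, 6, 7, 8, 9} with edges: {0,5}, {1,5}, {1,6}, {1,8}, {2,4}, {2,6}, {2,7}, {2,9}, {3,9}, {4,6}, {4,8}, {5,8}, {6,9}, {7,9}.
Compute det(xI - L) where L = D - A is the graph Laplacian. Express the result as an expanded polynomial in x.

x^10 - 28x^9 + 333x^8 - 2192x^7 + 8722x^6 - 21506x^5 + 32377x^4 - 28152x^3 + 12504x^2 - 2070x

With the vertex order [0, 1, 2, 3, 4, 5, 6, 7, 8, 9], the degrees are [1, 3, 4, 1, 3, 3, 4, 2, 3, 4], giving D = diag(1, 3, 4, 1, 3, 3, 4, 2, 3, 4) and L = D - A. Computing det(xI - L) by cofactor expansion (or equivalently via sum-over-permutations) gives x^10 - 28x^9 + 333x^8 - 2192x^7 + 8722x^6 - 21506x^5 + 32377x^4 - 28152x^3 + 12504x^2 - 2070x. Since p(0) = det(-L) = 0, x divides p(x). The eigenvalues sum to 28, which equals trace(L) = 2|E|.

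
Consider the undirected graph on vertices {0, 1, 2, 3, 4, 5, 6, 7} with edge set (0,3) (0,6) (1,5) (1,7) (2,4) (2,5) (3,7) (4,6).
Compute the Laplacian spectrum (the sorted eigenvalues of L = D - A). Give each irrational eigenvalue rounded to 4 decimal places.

[0, 0.5858, 0.5858, 2, 2, 3.4142, 3.4142, 4]

Each diagonal entry of L is the vertex degree and each off-diagonal entry is -1 where an edge is present, 0 otherwise; in the order [0, 1, 2, 3, 4, 5, 6, 7] the diagonal is [2, 2, 2, 2, 2, 2, 2, 2]. Diagonalising L (or applying a numerical eigensolver to the 8x8 matrix) gives the spectrum above. By the matrix-tree theorem the graph has (1/8) * product of the nonzero eigenvalues = 8 spanning trees. The largest eigenvalue, 4, is at most the vertex count 8.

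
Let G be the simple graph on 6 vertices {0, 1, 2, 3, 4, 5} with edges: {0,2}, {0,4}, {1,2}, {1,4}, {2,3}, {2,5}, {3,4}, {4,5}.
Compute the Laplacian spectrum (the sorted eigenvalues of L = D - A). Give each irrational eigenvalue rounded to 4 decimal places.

Reading degrees in the order [0, 1, 2, 3, 4, 5] gives [2, 2, 4, 2, 4, 2]; set D = diag(2, 2, 4, 2, 4, 2) and form L = D - A. The multiplicity of 0 as a Laplacian eigenvalue equals the number of connected components. The single zero eigenvalue shows the graph is connected.

[0, 2, 2, 2, 4, 6]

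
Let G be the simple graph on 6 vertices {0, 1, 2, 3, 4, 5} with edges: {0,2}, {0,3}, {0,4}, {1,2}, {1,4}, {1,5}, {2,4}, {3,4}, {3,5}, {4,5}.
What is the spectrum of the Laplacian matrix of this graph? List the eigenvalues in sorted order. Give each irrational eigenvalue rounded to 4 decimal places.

Reading degrees in the order [0, 1, 2, 3, 4, 5] gives [3, 3, 3, 3, 5, 3]; set D = diag(3, 3, 3, 3, 5, 3) and form L = D - A. Since every row of L sums to 0, the all-ones vector is in the kernel and 0 is an eigenvalue.

[0, 2.3820, 2.3820, 4.6180, 4.6180, 6]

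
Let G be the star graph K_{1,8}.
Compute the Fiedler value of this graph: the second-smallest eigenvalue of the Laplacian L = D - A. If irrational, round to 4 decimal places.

1

The graph has 9 vertices and degree multiset [8, 1, 1, 1, 1, 1, 1, 1, 1]; D is the diagonal matrix of degrees and L = D - A. The smallest Laplacian eigenvalue is always 0. The next one, lambda_2 = 1, measures how hard the graph is to disconnect: larger values mean better connectivity. The eigenvalues sum to 16, which equals trace(L) = 2|E|.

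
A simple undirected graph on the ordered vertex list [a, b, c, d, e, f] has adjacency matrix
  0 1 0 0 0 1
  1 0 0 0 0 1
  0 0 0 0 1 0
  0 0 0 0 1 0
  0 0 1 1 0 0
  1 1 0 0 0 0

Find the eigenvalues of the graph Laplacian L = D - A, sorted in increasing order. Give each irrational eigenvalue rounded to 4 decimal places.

With the vertex order [a, b, c, d, e, f], the degrees are [2, 2, 1, 1, 2, 2], giving D = diag(2, 2, 1, 1, 2, 2) and L = D - A. Diagonalising L (or applying a numerical eigensolver to the 6x6 matrix) gives the spectrum above. The 2 zero eigenvalues correspond to the 2 connected components. There are 2 zeros in the spectrum, matching the 2 components.

[0, 0, 1, 3, 3, 3]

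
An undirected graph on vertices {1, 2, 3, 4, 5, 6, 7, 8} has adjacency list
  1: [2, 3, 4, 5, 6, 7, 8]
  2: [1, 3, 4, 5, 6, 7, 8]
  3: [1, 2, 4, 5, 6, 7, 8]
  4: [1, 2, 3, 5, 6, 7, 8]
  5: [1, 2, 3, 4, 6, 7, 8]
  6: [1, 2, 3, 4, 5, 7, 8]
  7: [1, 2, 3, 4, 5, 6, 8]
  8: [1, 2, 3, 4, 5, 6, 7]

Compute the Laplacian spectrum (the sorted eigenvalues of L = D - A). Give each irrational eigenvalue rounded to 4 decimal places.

[0, 8, 8, 8, 8, 8, 8, 8]

Each diagonal entry of L is the vertex degree and each off-diagonal entry is -1 where an edge is present, 0 otherwise; in the order [1, 2, 3, 4, 5, 6, 7, 8] the diagonal is [7, 7, 7, 7, 7, 7, 7, 7]. L is symmetric positive semidefinite, so every eigenvalue is real and nonnegative. By the matrix-tree theorem the graph has (1/8) * product of the nonzero eigenvalues = 262144 spanning trees.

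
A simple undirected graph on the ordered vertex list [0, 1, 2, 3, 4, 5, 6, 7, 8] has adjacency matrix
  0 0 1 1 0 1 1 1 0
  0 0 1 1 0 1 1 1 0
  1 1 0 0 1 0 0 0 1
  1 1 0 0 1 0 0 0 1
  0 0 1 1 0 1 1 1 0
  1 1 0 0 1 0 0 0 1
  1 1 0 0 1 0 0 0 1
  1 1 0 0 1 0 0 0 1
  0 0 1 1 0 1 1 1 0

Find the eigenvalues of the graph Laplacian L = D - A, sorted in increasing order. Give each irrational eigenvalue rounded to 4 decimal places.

Reading degrees in the order [0, 1, 2, 3, 4, 5, 6, 7, 8] gives [5, 5, 4, 4, 5, 4, 4, 4, 5]; set D = diag(5, 5, 4, 4, 5, 4, 4, 4, 5) and form L = D - A. L is symmetric positive semidefinite, so every eigenvalue is real and nonnegative. The single zero eigenvalue shows the graph is connected. The eigenvalues sum to 40, which equals trace(L) = 2|E|. The largest eigenvalue, 9, is at most the vertex count 9.

[0, 4, 4, 4, 4, 5, 5, 5, 9]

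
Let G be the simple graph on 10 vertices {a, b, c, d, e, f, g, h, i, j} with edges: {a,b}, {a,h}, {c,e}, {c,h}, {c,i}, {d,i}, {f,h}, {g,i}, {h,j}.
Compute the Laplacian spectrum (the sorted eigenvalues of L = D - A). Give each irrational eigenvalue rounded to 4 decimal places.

[0, 0.2015, 0.5188, 0.6721, 1, 1, 2.3111, 2.7424, 4.1701, 5.3839]

With the vertex order [a, b, c, d, e, f, g, h, i, j], the degrees are [2, 1, 3, 1, 1, 1, 1, 4, 3, 1], giving D = diag(2, 1, 3, 1, 1, 1, 1, 4, 3, 1) and L = D - A. Diagonalising L (or applying a numerical eigensolver to the 10x10 matrix) gives the spectrum above. The single zero eigenvalue shows the graph is connected. By the matrix-tree theorem the graph has (1/10) * product of the nonzero eigenvalues = 1 spanning tree. There is one zero in the spectrum, matching the 1 component.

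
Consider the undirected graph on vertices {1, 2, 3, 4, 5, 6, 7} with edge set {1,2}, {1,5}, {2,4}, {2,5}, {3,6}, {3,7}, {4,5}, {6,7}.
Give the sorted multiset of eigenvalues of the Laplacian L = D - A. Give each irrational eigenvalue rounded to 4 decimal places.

Reading degrees in the order [1, 2, 3, 4, 5, 6, 7] gives [2, 3, 2, 2, 3, 2, 2]; set D = diag(2, 3, 2, 2, 3, 2, 2) and form L = D - A. L is symmetric positive semidefinite, so every eigenvalue is real and nonnegative. The 2 zero eigenvalues correspond to the 2 connected components.

[0, 0, 2, 3, 3, 4, 4]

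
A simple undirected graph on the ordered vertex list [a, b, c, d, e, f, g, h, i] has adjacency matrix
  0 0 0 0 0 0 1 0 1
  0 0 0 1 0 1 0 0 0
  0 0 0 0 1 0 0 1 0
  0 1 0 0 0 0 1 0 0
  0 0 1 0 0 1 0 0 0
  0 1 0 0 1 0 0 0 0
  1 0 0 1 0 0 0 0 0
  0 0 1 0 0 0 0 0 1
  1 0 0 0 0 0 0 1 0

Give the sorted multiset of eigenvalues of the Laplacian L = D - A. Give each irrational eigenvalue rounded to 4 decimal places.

With the vertex order [a, b, c, d, e, f, g, h, i], the degrees are [2, 2, 2, 2, 2, 2, 2, 2, 2], giving D = diag(2, 2, 2, 2, 2, 2, 2, 2, 2) and L = D - A. Diagonalising L (or applying a numerical eigensolver to the 9x9 matrix) gives the spectrum above. The single zero eigenvalue shows the graph is connected.

[0, 0.4679, 0.4679, 1.6527, 1.6527, 3, 3, 3.8794, 3.8794]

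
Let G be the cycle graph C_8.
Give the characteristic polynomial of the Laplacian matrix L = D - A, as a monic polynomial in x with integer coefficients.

x^8 - 16x^7 + 104x^6 - 352x^5 + 660x^4 - 672x^3 + 336x^2 - 64x

The graph has 8 vertices and degree multiset [2, 2, 2, 2, 2, 2, 2, 2]; D is the diagonal matrix of degrees and L = D - A. L has integer entries, so p(x) = det(xI - L) has integer coefficients. Expanding the determinant yields x^8 - 16x^7 + 104x^6 - 352x^5 + 660x^4 - 672x^3 + 336x^2 - 64x. Since p(0) = det(-L) = 0, x divides p(x). There is one zero in the spectrum, matching the 1 component. The eigenvalues sum to 16, which equals trace(L) = 2|E|.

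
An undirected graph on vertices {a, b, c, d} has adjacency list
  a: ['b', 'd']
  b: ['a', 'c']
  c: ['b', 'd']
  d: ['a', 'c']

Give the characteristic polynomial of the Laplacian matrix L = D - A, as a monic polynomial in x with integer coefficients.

With the vertex order [a, b, c, d], the degrees are [2, 2, 2, 2], giving D = diag(2, 2, 2, 2) and L = D - A. L has integer entries, so p(x) = det(xI - L) has integer coefficients. Expanding the determinant yields x^4 - 8x^3 + 20x^2 - 16x. The constant term is 0 because L is singular (the all-ones vector lies in its kernel). By the matrix-tree theorem the graph has (1/4) * product of the nonzero eigenvalues = 4 spanning trees.

x^4 - 8x^3 + 20x^2 - 16x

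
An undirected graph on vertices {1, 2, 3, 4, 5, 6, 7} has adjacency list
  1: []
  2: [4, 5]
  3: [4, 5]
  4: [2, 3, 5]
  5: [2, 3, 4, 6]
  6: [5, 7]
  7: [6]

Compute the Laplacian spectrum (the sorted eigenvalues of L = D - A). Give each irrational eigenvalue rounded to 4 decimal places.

Reading degrees in the order [1, 2, 3, 4, 5, 6, 7] gives [0, 2, 2, 3, 4, 2, 1]; set D = diag(0, 2, 2, 3, 4, 2, 1) and form L = D - A. Diagonalising L (or applying a numerical eigensolver to the 7x7 matrix) gives the spectrum above. The 2 zero eigenvalues correspond to the 2 connected components.

[0, 0, 0.4859, 2, 2.4280, 4, 5.0861]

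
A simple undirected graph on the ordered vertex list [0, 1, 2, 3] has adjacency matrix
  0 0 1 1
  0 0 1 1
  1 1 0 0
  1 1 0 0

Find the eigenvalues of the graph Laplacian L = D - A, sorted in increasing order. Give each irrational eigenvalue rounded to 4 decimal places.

[0, 2, 2, 4]

With the vertex order [0, 1, 2, 3], the degrees are [2, 2, 2, 2], giving D = diag(2, 2, 2, 2) and L = D - A. L is symmetric positive semidefinite, so every eigenvalue is real and nonnegative. By the matrix-tree theorem the graph has (1/4) * product of the nonzero eigenvalues = 4 spanning trees. There is one zero in the spectrum, matching the 1 component.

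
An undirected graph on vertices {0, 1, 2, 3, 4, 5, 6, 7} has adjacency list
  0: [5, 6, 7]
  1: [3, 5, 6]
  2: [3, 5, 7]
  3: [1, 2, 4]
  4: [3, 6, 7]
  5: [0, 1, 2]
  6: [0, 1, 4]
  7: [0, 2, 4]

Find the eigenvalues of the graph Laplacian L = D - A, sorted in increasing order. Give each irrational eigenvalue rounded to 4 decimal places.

[0, 2, 2, 2, 4, 4, 4, 6]

Reading degrees in the order [0, 1, 2, 3, 4, 5, 6, 7] gives [3, 3, 3, 3, 3, 3, 3, 3]; set D = diag(3, 3, 3, 3, 3, 3, 3, 3) and form L = D - A. Since every row of L sums to 0, the all-ones vector is in the kernel and 0 is an eigenvalue. The single zero eigenvalue shows the graph is connected. By the matrix-tree theorem the graph has (1/8) * product of the nonzero eigenvalues = 384 spanning trees. The eigenvalues sum to 24, which equals trace(L) = 2|E|.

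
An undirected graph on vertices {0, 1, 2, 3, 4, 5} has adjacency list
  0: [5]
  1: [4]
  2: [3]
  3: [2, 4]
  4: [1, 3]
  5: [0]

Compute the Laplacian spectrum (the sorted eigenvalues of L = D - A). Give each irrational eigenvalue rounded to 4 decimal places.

Reading degrees in the order [0, 1, 2, 3, 4, 5] gives [1, 1, 1, 2, 2, 1]; set D = diag(1, 1, 1, 2, 2, 1) and form L = D - A. The multiplicity of 0 as a Laplacian eigenvalue equals the number of connected components. The 2 zero eigenvalues correspond to the 2 connected components. The eigenvalues sum to 8, which equals trace(L) = 2|E|.

[0, 0, 0.5858, 2, 2, 3.4142]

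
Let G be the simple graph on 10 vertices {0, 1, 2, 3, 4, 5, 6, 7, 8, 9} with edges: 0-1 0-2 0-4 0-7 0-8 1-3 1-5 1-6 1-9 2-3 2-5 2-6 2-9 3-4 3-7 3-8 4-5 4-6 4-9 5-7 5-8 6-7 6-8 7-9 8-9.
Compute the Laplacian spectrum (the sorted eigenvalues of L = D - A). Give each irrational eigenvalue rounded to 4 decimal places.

Each diagonal entry of L is the vertex degree and each off-diagonal entry is -1 where an edge is present, 0 otherwise; in the order [0, 1, 2, 3, 4, 5, 6, 7, 8, 9] the diagonal is [5, 5, 5, 5, 5, 5, 5, 5, 5, 5]. L is symmetric positive semidefinite, so every eigenvalue is real and nonnegative. The single zero eigenvalue shows the graph is connected. The largest eigenvalue, 10, is at most the vertex count 10. There is one zero in the spectrum, matching the 1 component.

[0, 5, 5, 5, 5, 5, 5, 5, 5, 10]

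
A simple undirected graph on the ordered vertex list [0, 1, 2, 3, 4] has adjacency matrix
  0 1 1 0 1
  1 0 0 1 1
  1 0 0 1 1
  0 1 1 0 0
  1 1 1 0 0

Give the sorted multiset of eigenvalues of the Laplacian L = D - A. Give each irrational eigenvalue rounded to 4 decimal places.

[0, 2, 3, 4, 5]

Each diagonal entry of L is the vertex degree and each off-diagonal entry is -1 where an edge is present, 0 otherwise; in the order [0, 1, 2, 3, 4] the diagonal is [3, 3, 3, 2, 3]. Diagonalising L (or applying a numerical eigensolver to the 5x5 matrix) gives the spectrum above. By the matrix-tree theorem the graph has (1/5) * product of the nonzero eigenvalues = 24 spanning trees. The largest eigenvalue, 5, is at most the vertex count 5.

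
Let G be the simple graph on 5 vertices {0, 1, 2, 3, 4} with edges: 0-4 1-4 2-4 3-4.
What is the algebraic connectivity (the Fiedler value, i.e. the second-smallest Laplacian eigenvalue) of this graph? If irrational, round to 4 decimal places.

With the vertex order [0, 1, 2, 3, 4], the degrees are [1, 1, 1, 1, 4], giving D = diag(1, 1, 1, 1, 4) and L = D - A. The smallest Laplacian eigenvalue is always 0. The next one, lambda_2 = 1, measures how hard the graph is to disconnect: larger values mean better connectivity.

1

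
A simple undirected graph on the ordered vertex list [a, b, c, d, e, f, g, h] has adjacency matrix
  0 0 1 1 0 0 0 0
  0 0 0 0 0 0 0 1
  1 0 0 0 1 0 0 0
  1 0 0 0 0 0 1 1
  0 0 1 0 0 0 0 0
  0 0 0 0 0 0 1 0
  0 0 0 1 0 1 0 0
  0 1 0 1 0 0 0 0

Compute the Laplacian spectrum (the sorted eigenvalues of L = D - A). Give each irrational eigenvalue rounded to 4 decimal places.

[0, 0.2434, 0.3820, 1.1798, 2, 2.6180, 3.1386, 4.4383]

With the vertex order [a, b, c, d, e, f, g, h], the degrees are [2, 1, 2, 3, 1, 1, 2, 2], giving D = diag(2, 1, 2, 3, 1, 1, 2, 2) and L = D - A. L is symmetric positive semidefinite, so every eigenvalue is real and nonnegative.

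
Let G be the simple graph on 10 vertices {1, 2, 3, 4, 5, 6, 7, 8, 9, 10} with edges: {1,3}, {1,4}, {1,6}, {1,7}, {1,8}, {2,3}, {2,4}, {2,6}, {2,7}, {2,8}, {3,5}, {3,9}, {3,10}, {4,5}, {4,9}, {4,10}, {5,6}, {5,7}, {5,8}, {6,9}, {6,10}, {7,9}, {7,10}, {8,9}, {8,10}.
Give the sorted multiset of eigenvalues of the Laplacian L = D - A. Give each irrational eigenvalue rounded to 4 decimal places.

Each diagonal entry of L is the vertex degree and each off-diagonal entry is -1 where an edge is present, 0 otherwise; in the order [1, 2, 3, 4, 5, 6, 7, 8, 9, 10] the diagonal is [5, 5, 5, 5, 5, 5, 5, 5, 5, 5]. The multiplicity of 0 as a Laplacian eigenvalue equals the number of connected components. The single zero eigenvalue shows the graph is connected.

[0, 5, 5, 5, 5, 5, 5, 5, 5, 10]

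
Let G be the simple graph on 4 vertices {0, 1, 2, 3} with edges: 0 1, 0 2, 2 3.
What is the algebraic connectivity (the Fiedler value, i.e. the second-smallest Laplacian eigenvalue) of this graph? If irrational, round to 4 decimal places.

With the vertex order [0, 1, 2, 3], the degrees are [2, 1, 2, 1], giving D = diag(2, 1, 2, 1) and L = D - A. Computing the eigenvalues of L and sorting gives [0, 0.5858, 2, 3.4142]. The Fiedler value lambda_2 = 0.5858 is strictly positive, so the graph is connected. The eigenvalues sum to 6, which equals trace(L) = 2|E|.

0.5858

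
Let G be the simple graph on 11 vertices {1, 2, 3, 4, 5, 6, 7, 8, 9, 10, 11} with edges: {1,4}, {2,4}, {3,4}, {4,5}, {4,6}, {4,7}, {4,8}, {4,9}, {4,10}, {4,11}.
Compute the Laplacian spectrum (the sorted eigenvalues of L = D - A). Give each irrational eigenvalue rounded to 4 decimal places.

[0, 1, 1, 1, 1, 1, 1, 1, 1, 1, 11]

Each diagonal entry of L is the vertex degree and each off-diagonal entry is -1 where an edge is present, 0 otherwise; in the order [1, 2, 3, 4, 5, 6, 7, 8, 9, 10, 11] the diagonal is [1, 1, 1, 10, 1, 1, 1, 1, 1, 1, 1]. L is symmetric positive semidefinite, so every eigenvalue is real and nonnegative. The single zero eigenvalue shows the graph is connected. There is one zero in the spectrum, matching the 1 component.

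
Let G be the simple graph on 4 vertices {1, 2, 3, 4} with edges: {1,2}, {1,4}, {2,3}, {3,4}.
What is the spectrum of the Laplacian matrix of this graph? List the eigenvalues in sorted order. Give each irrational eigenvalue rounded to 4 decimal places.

Reading degrees in the order [1, 2, 3, 4] gives [2, 2, 2, 2]; set D = diag(2, 2, 2, 2) and form L = D - A. L is symmetric positive semidefinite, so every eigenvalue is real and nonnegative. The single zero eigenvalue shows the graph is connected. The largest eigenvalue, 4, is at most the vertex count 4. By the matrix-tree theorem the graph has (1/4) * product of the nonzero eigenvalues = 4 spanning trees.

[0, 2, 2, 4]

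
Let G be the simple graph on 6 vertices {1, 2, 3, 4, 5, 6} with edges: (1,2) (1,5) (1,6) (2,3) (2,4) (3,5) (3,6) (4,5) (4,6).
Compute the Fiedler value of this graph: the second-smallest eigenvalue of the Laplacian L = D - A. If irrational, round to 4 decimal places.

Each diagonal entry of L is the vertex degree and each off-diagonal entry is -1 where an edge is present, 0 otherwise; in the order [1, 2, 3, 4, 5, 6] the diagonal is [3, 3, 3, 3, 3, 3]. The sorted Laplacian eigenvalues are [0, 3, 3, 3, 3, 6]; the algebraic connectivity is the second entry, 3. The largest eigenvalue, 6, is at most the vertex count 6. There is one zero in the spectrum, matching the 1 component.

3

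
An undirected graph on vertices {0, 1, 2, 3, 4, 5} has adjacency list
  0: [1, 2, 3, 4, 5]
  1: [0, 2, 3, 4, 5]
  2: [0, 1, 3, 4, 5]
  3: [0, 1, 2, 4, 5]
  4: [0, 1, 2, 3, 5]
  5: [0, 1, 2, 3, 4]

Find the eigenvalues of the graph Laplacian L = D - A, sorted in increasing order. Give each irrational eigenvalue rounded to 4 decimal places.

[0, 6, 6, 6, 6, 6]

Each diagonal entry of L is the vertex degree and each off-diagonal entry is -1 where an edge is present, 0 otherwise; in the order [0, 1, 2, 3, 4, 5] the diagonal is [5, 5, 5, 5, 5, 5]. L is symmetric positive semidefinite, so every eigenvalue is real and nonnegative.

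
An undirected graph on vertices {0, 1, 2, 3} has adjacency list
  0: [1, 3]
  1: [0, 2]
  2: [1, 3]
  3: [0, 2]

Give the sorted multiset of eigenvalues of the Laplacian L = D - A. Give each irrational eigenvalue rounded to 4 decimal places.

With the vertex order [0, 1, 2, 3], the degrees are [2, 2, 2, 2], giving D = diag(2, 2, 2, 2) and L = D - A. Diagonalising L (or applying a numerical eigensolver to the 4x4 matrix) gives the spectrum above. The largest eigenvalue, 4, is at most the vertex count 4.

[0, 2, 2, 4]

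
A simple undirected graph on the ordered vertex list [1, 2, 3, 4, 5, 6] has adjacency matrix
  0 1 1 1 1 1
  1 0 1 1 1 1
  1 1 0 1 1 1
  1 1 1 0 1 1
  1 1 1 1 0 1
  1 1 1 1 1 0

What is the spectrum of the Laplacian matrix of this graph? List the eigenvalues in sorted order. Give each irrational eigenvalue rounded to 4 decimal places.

[0, 6, 6, 6, 6, 6]

Reading degrees in the order [1, 2, 3, 4, 5, 6] gives [5, 5, 5, 5, 5, 5]; set D = diag(5, 5, 5, 5, 5, 5) and form L = D - A. The multiplicity of 0 as a Laplacian eigenvalue equals the number of connected components. By the matrix-tree theorem the graph has (1/6) * product of the nonzero eigenvalues = 1296 spanning trees.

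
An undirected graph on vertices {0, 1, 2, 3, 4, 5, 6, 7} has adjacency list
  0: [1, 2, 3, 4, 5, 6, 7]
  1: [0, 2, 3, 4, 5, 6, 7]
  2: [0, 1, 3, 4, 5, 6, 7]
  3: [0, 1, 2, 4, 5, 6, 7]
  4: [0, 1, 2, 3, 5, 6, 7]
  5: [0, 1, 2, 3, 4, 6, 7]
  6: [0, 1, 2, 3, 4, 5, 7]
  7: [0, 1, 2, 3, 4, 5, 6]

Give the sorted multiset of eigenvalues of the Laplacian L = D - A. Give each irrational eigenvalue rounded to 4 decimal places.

Each diagonal entry of L is the vertex degree and each off-diagonal entry is -1 where an edge is present, 0 otherwise; in the order [0, 1, 2, 3, 4, 5, 6, 7] the diagonal is [7, 7, 7, 7, 7, 7, 7, 7]. Since every row of L sums to 0, the all-ones vector is in the kernel and 0 is an eigenvalue. There is one zero in the spectrum, matching the 1 component.

[0, 8, 8, 8, 8, 8, 8, 8]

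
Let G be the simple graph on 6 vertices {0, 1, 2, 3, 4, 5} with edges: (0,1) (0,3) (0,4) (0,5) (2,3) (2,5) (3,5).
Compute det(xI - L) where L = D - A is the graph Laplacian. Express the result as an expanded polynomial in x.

x^6 - 14x^5 + 71x^4 - 158x^3 + 148x^2 - 48x

Each diagonal entry of L is the vertex degree and each off-diagonal entry is -1 where an edge is present, 0 otherwise; in the order [0, 1, 2, 3, 4, 5] the diagonal is [4, 1, 2, 3, 1, 3]. L has integer entries, so p(x) = det(xI - L) has integer coefficients. Expanding the determinant yields x^6 - 14x^5 + 71x^4 - 158x^3 + 148x^2 - 48x. The coefficient of x^5 equals -trace(L) = -14, matching the sum of degrees. By the matrix-tree theorem the graph has (1/6) * product of the nonzero eigenvalues = 8 spanning trees. The eigenvalues sum to 14, which equals trace(L) = 2|E|.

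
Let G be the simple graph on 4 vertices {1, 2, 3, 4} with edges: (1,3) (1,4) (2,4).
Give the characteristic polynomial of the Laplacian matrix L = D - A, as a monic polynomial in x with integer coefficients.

x^4 - 6x^3 + 10x^2 - 4x

Each diagonal entry of L is the vertex degree and each off-diagonal entry is -1 where an edge is present, 0 otherwise; in the order [1, 2, 3, 4] the diagonal is [2, 1, 1, 2]. Computing det(xI - L) by cofactor expansion (or equivalently via sum-over-permutations) gives x^4 - 6x^3 + 10x^2 - 4x. The constant term is 0 because L is singular (the all-ones vector lies in its kernel). The eigenvalues sum to 6, which equals trace(L) = 2|E|.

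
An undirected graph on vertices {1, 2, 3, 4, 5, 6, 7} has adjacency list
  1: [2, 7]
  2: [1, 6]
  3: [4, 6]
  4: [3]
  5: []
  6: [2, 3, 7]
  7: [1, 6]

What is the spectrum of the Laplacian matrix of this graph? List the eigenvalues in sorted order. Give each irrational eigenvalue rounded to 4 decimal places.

Each diagonal entry of L is the vertex degree and each off-diagonal entry is -1 where an edge is present, 0 otherwise; in the order [1, 2, 3, 4, 5, 6, 7] the diagonal is [2, 2, 2, 1, 0, 3, 2]. The multiplicity of 0 as a Laplacian eigenvalue equals the number of connected components. The 2 zero eigenvalues correspond to the 2 connected components. The largest eigenvalue, 4.5616, is at most the vertex count 7.

[0, 0, 0.4384, 2, 2, 3, 4.5616]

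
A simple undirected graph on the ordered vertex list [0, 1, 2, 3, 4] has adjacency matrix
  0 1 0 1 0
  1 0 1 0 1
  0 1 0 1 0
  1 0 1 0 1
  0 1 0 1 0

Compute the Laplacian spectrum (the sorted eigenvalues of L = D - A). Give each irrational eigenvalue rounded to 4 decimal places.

[0, 2, 2, 3, 5]

Each diagonal entry of L is the vertex degree and each off-diagonal entry is -1 where an edge is present, 0 otherwise; in the order [0, 1, 2, 3, 4] the diagonal is [2, 3, 2, 3, 2]. The multiplicity of 0 as a Laplacian eigenvalue equals the number of connected components. The single zero eigenvalue shows the graph is connected. The eigenvalues sum to 12, which equals trace(L) = 2|E|. By the matrix-tree theorem the graph has (1/5) * product of the nonzero eigenvalues = 12 spanning trees.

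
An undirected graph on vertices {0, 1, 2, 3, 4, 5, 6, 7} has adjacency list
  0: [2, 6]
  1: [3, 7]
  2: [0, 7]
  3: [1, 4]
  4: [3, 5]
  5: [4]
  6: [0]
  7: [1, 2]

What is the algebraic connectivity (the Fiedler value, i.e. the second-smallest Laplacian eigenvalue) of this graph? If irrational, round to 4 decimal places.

Each diagonal entry of L is the vertex degree and each off-diagonal entry is -1 where an edge is present, 0 otherwise; in the order [0, 1, 2, 3, 4, 5, 6, 7] the diagonal is [2, 2, 2, 2, 2, 1, 1, 2]. The sorted Laplacian eigenvalues are [0, 0.1522, 0.5858, 1.2346, 2, 2.7654, 3.4142, 3.8478]; the algebraic connectivity is the second entry, 0.1522. The largest eigenvalue, 3.8478, is at most the vertex count 8. By the matrix-tree theorem the graph has (1/8) * product of the nonzero eigenvalues = 1 spanning tree.

0.1522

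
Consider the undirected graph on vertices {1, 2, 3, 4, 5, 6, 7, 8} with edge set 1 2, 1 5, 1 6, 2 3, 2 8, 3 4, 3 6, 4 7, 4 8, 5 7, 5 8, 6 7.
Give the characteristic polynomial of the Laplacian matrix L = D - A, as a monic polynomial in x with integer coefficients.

x^8 - 24x^7 + 240x^6 - 1296x^5 + 4080x^4 - 7488x^3 + 7424x^2 - 3072x

Reading degrees in the order [1, 2, 3, 4, 5, 6, 7, 8] gives [3, 3, 3, 3, 3, 3, 3, 3]; set D = diag(3, 3, 3, 3, 3, 3, 3, 3) and form L = D - A. Computing det(xI - L) by cofactor expansion (or equivalently via sum-over-permutations) gives x^8 - 24x^7 + 240x^6 - 1296x^5 + 4080x^4 - 7488x^3 + 7424x^2 - 3072x. The constant term is 0 because L is singular (the all-ones vector lies in its kernel). The largest eigenvalue, 6, is at most the vertex count 8. By the matrix-tree theorem the graph has (1/8) * product of the nonzero eigenvalues = 384 spanning trees.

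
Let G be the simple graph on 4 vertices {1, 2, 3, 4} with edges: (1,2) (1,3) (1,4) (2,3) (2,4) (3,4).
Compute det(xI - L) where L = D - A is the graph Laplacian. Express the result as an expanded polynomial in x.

x^4 - 12x^3 + 48x^2 - 64x

Each diagonal entry of L is the vertex degree and each off-diagonal entry is -1 where an edge is present, 0 otherwise; in the order [1, 2, 3, 4] the diagonal is [3, 3, 3, 3]. Computing det(xI - L) by cofactor expansion (or equivalently via sum-over-permutations) gives x^4 - 12x^3 + 48x^2 - 64x. Since p(0) = det(-L) = 0, x divides p(x). The largest eigenvalue, 4, is at most the vertex count 4.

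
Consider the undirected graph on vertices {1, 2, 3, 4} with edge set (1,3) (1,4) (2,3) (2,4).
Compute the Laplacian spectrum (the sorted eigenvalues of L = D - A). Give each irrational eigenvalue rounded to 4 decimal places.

Reading degrees in the order [1, 2, 3, 4] gives [2, 2, 2, 2]; set D = diag(2, 2, 2, 2) and form L = D - A. The multiplicity of 0 as a Laplacian eigenvalue equals the number of connected components. The single zero eigenvalue shows the graph is connected. The eigenvalues sum to 8, which equals trace(L) = 2|E|. The largest eigenvalue, 4, is at most the vertex count 4.

[0, 2, 2, 4]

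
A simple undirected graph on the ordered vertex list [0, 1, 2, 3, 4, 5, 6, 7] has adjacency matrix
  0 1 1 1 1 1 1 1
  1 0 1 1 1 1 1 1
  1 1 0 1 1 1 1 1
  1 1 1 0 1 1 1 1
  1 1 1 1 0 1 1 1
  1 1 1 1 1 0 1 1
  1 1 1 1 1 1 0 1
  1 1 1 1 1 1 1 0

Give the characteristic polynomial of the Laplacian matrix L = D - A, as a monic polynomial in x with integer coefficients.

x^8 - 56x^7 + 1344x^6 - 17920x^5 + 143360x^4 - 688128x^3 + 1835008x^2 - 2097152x

Reading degrees in the order [0, 1, 2, 3, 4, 5, 6, 7] gives [7, 7, 7, 7, 7, 7, 7, 7]; set D = diag(7, 7, 7, 7, 7, 7, 7, 7) and form L = D - A. L has integer entries, so p(x) = det(xI - L) has integer coefficients. Expanding the determinant yields x^8 - 56x^7 + 1344x^6 - 17920x^5 + 143360x^4 - 688128x^3 + 1835008x^2 - 2097152x. The coefficient of x^7 equals -trace(L) = -56, matching the sum of degrees. The largest eigenvalue, 8, is at most the vertex count 8. The eigenvalues sum to 56, which equals trace(L) = 2|E|.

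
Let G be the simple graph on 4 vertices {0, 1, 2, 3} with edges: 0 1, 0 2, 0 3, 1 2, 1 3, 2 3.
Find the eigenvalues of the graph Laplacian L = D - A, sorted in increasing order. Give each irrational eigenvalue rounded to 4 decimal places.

Each diagonal entry of L is the vertex degree and each off-diagonal entry is -1 where an edge is present, 0 otherwise; in the order [0, 1, 2, 3] the diagonal is [3, 3, 3, 3]. Diagonalising L (or applying a numerical eigensolver to the 4x4 matrix) gives the spectrum above. The single zero eigenvalue shows the graph is connected. There is one zero in the spectrum, matching the 1 component.

[0, 4, 4, 4]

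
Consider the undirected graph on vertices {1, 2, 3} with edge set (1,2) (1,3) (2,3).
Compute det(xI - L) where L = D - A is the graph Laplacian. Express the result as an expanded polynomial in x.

Reading degrees in the order [1, 2, 3] gives [2, 2, 2]; set D = diag(2, 2, 2) and form L = D - A. The eigenvalues of L are [0, 3, 3]; the characteristic polynomial is the product of (x - lambda_i), which multiplies out to x^3 - 6x^2 + 9x. The coefficient of x^2 equals -trace(L) = -6, matching the sum of degrees. There is one zero in the spectrum, matching the 1 component.

x^3 - 6x^2 + 9x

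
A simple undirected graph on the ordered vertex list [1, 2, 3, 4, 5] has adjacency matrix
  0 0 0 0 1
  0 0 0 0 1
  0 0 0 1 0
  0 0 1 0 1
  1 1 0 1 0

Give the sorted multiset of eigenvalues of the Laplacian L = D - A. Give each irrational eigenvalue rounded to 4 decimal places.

[0, 0.5188, 1, 2.3111, 4.1701]

Each diagonal entry of L is the vertex degree and each off-diagonal entry is -1 where an edge is present, 0 otherwise; in the order [1, 2, 3, 4, 5] the diagonal is [1, 1, 1, 2, 3]. Diagonalising L (or applying a numerical eigensolver to the 5x5 matrix) gives the spectrum above. The single zero eigenvalue shows the graph is connected. The eigenvalues sum to 8, which equals trace(L) = 2|E|. There is one zero in the spectrum, matching the 1 component.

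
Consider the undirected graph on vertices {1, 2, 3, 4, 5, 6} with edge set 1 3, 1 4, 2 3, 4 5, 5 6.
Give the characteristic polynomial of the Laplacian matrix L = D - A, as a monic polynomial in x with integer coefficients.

x^6 - 10x^5 + 36x^4 - 56x^3 + 35x^2 - 6x

Each diagonal entry of L is the vertex degree and each off-diagonal entry is -1 where an edge is present, 0 otherwise; in the order [1, 2, 3, 4, 5, 6] the diagonal is [2, 1, 2, 2, 2, 1]. Computing det(xI - L) by cofactor expansion (or equivalently via sum-over-permutations) gives x^6 - 10x^5 + 36x^4 - 56x^3 + 35x^2 - 6x. The coefficient of x^5 equals -trace(L) = -10, matching the sum of degrees.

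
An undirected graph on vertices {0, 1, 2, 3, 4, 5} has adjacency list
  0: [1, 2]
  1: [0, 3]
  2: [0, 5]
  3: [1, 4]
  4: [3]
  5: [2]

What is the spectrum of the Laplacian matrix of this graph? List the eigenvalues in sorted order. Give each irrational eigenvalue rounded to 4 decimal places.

With the vertex order [0, 1, 2, 3, 4, 5], the degrees are [2, 2, 2, 2, 1, 1], giving D = diag(2, 2, 2, 2, 1, 1) and L = D - A. Diagonalising L (or applying a numerical eigensolver to the 6x6 matrix) gives the spectrum above. The single zero eigenvalue shows the graph is connected. The eigenvalues sum to 10, which equals trace(L) = 2|E|.

[0, 0.2679, 1, 2, 3, 3.7321]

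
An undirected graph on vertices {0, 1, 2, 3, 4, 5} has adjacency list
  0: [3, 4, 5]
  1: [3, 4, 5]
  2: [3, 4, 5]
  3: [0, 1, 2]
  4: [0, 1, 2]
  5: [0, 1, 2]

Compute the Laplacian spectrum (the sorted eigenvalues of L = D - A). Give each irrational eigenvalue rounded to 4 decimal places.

Reading degrees in the order [0, 1, 2, 3, 4, 5] gives [3, 3, 3, 3, 3, 3]; set D = diag(3, 3, 3, 3, 3, 3) and form L = D - A. Diagonalising L (or applying a numerical eigensolver to the 6x6 matrix) gives the spectrum above. The single zero eigenvalue shows the graph is connected. By the matrix-tree theorem the graph has (1/6) * product of the nonzero eigenvalues = 81 spanning trees. The largest eigenvalue, 6, is at most the vertex count 6.

[0, 3, 3, 3, 3, 6]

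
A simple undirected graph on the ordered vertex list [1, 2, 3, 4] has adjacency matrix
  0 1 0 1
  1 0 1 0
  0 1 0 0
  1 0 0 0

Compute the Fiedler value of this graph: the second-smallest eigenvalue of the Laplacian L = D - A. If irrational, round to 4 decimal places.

0.5858

Reading degrees in the order [1, 2, 3, 4] gives [2, 2, 1, 1]; set D = diag(2, 2, 1, 1) and form L = D - A. The smallest Laplacian eigenvalue is always 0. The next one, lambda_2 = 0.5858, measures how hard the graph is to disconnect: larger values mean better connectivity. By the matrix-tree theorem the graph has (1/4) * product of the nonzero eigenvalues = 1 spanning tree. There is one zero in the spectrum, matching the 1 component.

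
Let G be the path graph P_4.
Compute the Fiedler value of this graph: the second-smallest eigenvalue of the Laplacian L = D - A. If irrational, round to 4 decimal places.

0.5858

The graph has 4 vertices and degree multiset [2, 2, 1, 1]; D is the diagonal matrix of degrees and L = D - A. The smallest Laplacian eigenvalue is always 0. The next one, lambda_2 = 0.5858, measures how hard the graph is to disconnect: larger values mean better connectivity. The largest eigenvalue, 3.4142, is at most the vertex count 4. By the matrix-tree theorem the graph has (1/4) * product of the nonzero eigenvalues = 1 spanning tree.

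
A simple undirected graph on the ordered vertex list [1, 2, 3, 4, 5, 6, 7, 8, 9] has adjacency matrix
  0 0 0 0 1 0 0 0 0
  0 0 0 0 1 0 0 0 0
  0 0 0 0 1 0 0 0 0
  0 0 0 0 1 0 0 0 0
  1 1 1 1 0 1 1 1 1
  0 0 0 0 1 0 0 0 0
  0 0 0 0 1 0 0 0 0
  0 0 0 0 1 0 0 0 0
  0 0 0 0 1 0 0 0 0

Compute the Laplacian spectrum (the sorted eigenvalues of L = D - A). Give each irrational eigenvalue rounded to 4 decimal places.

[0, 1, 1, 1, 1, 1, 1, 1, 9]

With the vertex order [1, 2, 3, 4, 5, 6, 7, 8, 9], the degrees are [1, 1, 1, 1, 8, 1, 1, 1, 1], giving D = diag(1, 1, 1, 1, 8, 1, 1, 1, 1) and L = D - A. Diagonalising L (or applying a numerical eigensolver to the 9x9 matrix) gives the spectrum above. The single zero eigenvalue shows the graph is connected. The largest eigenvalue, 9, is at most the vertex count 9. There is one zero in the spectrum, matching the 1 component.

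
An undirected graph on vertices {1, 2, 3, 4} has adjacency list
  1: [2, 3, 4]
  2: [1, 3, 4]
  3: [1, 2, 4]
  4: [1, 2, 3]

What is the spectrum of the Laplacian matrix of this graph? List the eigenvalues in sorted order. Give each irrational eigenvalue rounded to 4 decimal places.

Reading degrees in the order [1, 2, 3, 4] gives [3, 3, 3, 3]; set D = diag(3, 3, 3, 3) and form L = D - A. The multiplicity of 0 as a Laplacian eigenvalue equals the number of connected components. The eigenvalues sum to 12, which equals trace(L) = 2|E|.

[0, 4, 4, 4]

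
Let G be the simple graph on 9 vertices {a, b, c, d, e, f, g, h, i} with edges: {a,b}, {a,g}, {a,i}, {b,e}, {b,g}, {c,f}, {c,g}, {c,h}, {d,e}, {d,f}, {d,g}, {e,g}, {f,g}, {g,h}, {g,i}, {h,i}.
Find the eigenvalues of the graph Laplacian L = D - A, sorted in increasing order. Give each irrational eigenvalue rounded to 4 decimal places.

[0, 1.5858, 1.5858, 3, 3, 4.4142, 4.4142, 5, 9]

Reading degrees in the order [a, b, c, d, e, f, g, h, i] gives [3, 3, 3, 3, 3, 3, 8, 3, 3]; set D = diag(3, 3, 3, 3, 3, 3, 8, 3, 3) and form L = D - A. Since every row of L sums to 0, the all-ones vector is in the kernel and 0 is an eigenvalue. There is one zero in the spectrum, matching the 1 component. The largest eigenvalue, 9, is at most the vertex count 9.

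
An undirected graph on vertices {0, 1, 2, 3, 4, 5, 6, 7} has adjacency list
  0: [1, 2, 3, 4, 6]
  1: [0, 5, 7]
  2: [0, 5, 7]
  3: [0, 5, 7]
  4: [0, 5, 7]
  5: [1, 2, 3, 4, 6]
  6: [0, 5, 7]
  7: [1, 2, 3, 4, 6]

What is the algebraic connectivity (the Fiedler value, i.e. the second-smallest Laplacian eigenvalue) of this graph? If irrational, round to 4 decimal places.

3

Each diagonal entry of L is the vertex degree and each off-diagonal entry is -1 where an edge is present, 0 otherwise; in the order [0, 1, 2, 3, 4, 5, 6, 7] the diagonal is [5, 3, 3, 3, 3, 5, 3, 5]. The smallest Laplacian eigenvalue is always 0. The next one, lambda_2 = 3, measures how hard the graph is to disconnect: larger values mean better connectivity. By the matrix-tree theorem the graph has (1/8) * product of the nonzero eigenvalues = 2025 spanning trees. There is one zero in the spectrum, matching the 1 component.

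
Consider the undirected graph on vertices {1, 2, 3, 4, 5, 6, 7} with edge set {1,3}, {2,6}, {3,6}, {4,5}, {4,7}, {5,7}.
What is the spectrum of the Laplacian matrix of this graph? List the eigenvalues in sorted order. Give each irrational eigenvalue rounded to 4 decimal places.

Reading degrees in the order [1, 2, 3, 4, 5, 6, 7] gives [1, 1, 2, 2, 2, 2, 2]; set D = diag(1, 1, 2, 2, 2, 2, 2) and form L = D - A. The multiplicity of 0 as a Laplacian eigenvalue equals the number of connected components. The 2 zero eigenvalues correspond to the 2 connected components. The largest eigenvalue, 3.4142, is at most the vertex count 7.

[0, 0, 0.5858, 2, 3, 3, 3.4142]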